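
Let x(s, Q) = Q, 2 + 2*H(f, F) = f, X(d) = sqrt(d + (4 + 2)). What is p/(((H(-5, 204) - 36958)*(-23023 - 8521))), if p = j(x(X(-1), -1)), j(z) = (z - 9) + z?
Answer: -11/1165913556 ≈ -9.4347e-9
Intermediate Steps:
X(d) = sqrt(6 + d) (X(d) = sqrt(d + 6) = sqrt(6 + d))
H(f, F) = -1 + f/2
j(z) = -9 + 2*z (j(z) = (-9 + z) + z = -9 + 2*z)
p = -11 (p = -9 + 2*(-1) = -9 - 2 = -11)
p/(((H(-5, 204) - 36958)*(-23023 - 8521))) = -11*1/((-23023 - 8521)*((-1 + (1/2)*(-5)) - 36958)) = -11*(-1/(31544*((-1 - 5/2) - 36958))) = -11*(-1/(31544*(-7/2 - 36958))) = -11/((-73923/2*(-31544))) = -11/1165913556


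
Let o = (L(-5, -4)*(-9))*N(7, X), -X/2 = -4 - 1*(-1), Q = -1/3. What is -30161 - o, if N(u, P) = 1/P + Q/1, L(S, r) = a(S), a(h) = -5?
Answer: -60307/2 ≈ -30154.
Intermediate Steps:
L(S, r) = -5
Q = -⅓ (Q = -1*⅓ = -⅓ ≈ -0.33333)
X = 6 (X = -2*(-4 - 1*(-1)) = -2*(-4 + 1) = -2*(-3) = 6)
N(u, P) = -⅓ + 1/P (N(u, P) = 1/P - ⅓/1 = 1/P - ⅓*1 = 1/P - ⅓ = -⅓ + 1/P)
o = -15/2 (o = (-5*(-9))*((⅓)*(3 - 1*6)/6) = 45*((⅓)*(⅙)*(3 - 6)) = 45*((⅓)*(⅙)*(-3)) = 45*(-⅙) = -15/2 ≈ -7.5000)
-30161 - o = -30161 - 1*(-15/2) = -30161 + 15/2 = -60307/2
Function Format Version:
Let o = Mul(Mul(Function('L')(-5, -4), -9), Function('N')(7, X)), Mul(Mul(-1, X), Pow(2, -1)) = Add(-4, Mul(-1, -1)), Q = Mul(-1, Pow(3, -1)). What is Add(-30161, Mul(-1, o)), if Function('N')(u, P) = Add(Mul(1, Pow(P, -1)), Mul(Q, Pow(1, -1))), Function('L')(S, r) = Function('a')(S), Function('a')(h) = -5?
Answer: Rational(-60307, 2) ≈ -30154.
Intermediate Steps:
Function('L')(S, r) = -5
Q = Rational(-1, 3) (Q = Mul(-1, Rational(1, 3)) = Rational(-1, 3) ≈ -0.33333)
X = 6 (X = Mul(-2, Add(-4, Mul(-1, -1))) = Mul(-2, Add(-4, 1)) = Mul(-2, -3) = 6)
Function('N')(u, P) = Add(Rational(-1, 3), Pow(P, -1)) (Function('N')(u, P) = Add(Mul(1, Pow(P, -1)), Mul(Rational(-1, 3), Pow(1, -1))) = Add(Pow(P, -1), Mul(Rational(-1, 3), 1)) = Add(Pow(P, -1), Rational(-1, 3)) = Add(Rational(-1, 3), Pow(P, -1)))
o = Rational(-15, 2) (o = Mul(Mul(-5, -9), Mul(Rational(1, 3), Pow(6, -1), Add(3, Mul(-1, 6)))) = Mul(45, Mul(Rational(1, 3), Rational(1, 6), Add(3, -6))) = Mul(45, Mul(Rational(1, 3), Rational(1, 6), -3)) = Mul(45, Rational(-1, 6)) = Rational(-15, 2) ≈ -7.5000)
Add(-30161, Mul(-1, o)) = Add(-30161, Mul(-1, Rational(-15, 2))) = Add(-30161, Rational(15, 2)) = Rational(-60307, 2)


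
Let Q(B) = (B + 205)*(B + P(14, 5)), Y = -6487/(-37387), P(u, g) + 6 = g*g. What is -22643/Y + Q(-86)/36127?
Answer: -336082443238/2575339 ≈ -1.3050e+5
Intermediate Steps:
P(u, g) = -6 + g² (P(u, g) = -6 + g*g = -6 + g²)
Y = 6487/37387 (Y = -6487*(-1/37387) = 6487/37387 ≈ 0.17351)
Q(B) = (19 + B)*(205 + B) (Q(B) = (B + 205)*(B + (-6 + 5²)) = (205 + B)*(B + (-6 + 25)) = (205 + B)*(B + 19) = (205 + B)*(19 + B) = (19 + B)*(205 + B))
-22643/Y + Q(-86)/36127 = -22643/6487/37387 + (3895 + (-86)² + 224*(-86))/36127 = -22643*37387/6487 + (3895 + 7396 - 19264)*(1/36127) = -846553841/6487 - 7973*1/36127 = -846553841/6487 - 1139/5161 = -336082443238/2575339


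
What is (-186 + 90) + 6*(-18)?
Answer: -204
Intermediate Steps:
(-186 + 90) + 6*(-18) = -96 - 108 = -204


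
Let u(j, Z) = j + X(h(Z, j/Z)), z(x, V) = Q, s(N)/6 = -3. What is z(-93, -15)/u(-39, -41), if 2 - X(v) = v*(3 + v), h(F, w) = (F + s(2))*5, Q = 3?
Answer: -3/86177 ≈ -3.4812e-5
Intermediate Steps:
s(N) = -18 (s(N) = 6*(-3) = -18)
z(x, V) = 3
h(F, w) = -90 + 5*F (h(F, w) = (F - 18)*5 = (-18 + F)*5 = -90 + 5*F)
X(v) = 2 - v*(3 + v)
u(j, Z) = 272 + j - (-90 + 5*Z)**2 - 15*Z (u(j, Z) = j + (2 - (-90 + 5*Z)**2 - 3*(-90 + 5*Z)) = j + (2 - (-90 + 5*Z)**2 + (270 - 15*Z)) = j + (272 - (-90 + 5*Z)**2 - 15*Z) = 272 + j - (-90 + 5*Z)**2 - 15*Z)
z(-93, -15)/u(-39, -41) = 3/(-7828 - 39 - 25*(-41)**2 + 885*(-41)) = 3/(-7828 - 39 - 25*1681 - 36285) = 3/(-7828 - 39 - 42025 - 36285) = 3/(-86177) = 3*(-1/86177) = -3/86177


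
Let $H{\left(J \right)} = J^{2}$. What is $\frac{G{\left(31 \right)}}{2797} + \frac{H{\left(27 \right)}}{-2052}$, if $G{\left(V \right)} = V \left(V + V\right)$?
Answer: $\frac{70553}{212572} \approx 0.3319$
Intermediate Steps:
$G{\left(V \right)} = 2 V^{2}$ ($G{\left(V \right)} = V 2 V = 2 V^{2}$)
$\frac{G{\left(31 \right)}}{2797} + \frac{H{\left(27 \right)}}{-2052} = \frac{2 \cdot 31^{2}}{2797} + \frac{27^{2}}{-2052} = 2 \cdot 961 \cdot \frac{1}{2797} + 729 \left(- \frac{1}{2052}\right) = 1922 \cdot \frac{1}{2797} - \frac{27}{76} = \frac{1922}{2797} - \frac{27}{76} = \frac{70553}{212572}$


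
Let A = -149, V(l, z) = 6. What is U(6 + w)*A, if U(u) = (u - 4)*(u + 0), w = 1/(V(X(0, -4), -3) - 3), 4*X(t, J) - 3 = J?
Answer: -19817/9 ≈ -2201.9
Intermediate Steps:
X(t, J) = ¾ + J/4
w = ⅓ (w = 1/(6 - 3) = 1/3 = ⅓ ≈ 0.33333)
U(u) = u*(-4 + u) (U(u) = (-4 + u)*u = u*(-4 + u))
U(6 + w)*A = ((6 + ⅓)*(-4 + (6 + ⅓)))*(-149) = (19*(-4 + 19/3)/3)*(-149) = ((19/3)*(7/3))*(-149) = (133/9)*(-149) = -19817/9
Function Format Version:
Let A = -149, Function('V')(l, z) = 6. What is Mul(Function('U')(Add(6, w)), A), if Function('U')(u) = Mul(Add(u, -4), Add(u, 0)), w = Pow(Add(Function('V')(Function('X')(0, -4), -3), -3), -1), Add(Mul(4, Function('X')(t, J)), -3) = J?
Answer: Rational(-19817, 9) ≈ -2201.9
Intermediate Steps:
Function('X')(t, J) = Add(Rational(3, 4), Mul(Rational(1, 4), J))
w = Rational(1, 3) (w = Pow(Add(6, -3), -1) = Pow(3, -1) = Rational(1, 3) ≈ 0.33333)
Function('U')(u) = Mul(u, Add(-4, u)) (Function('U')(u) = Mul(Add(-4, u), u) = Mul(u, Add(-4, u)))
Mul(Function('U')(Add(6, w)), A) = Mul(Mul(Add(6, Rational(1, 3)), Add(-4, Add(6, Rational(1, 3)))), -149) = Mul(Mul(Rational(19, 3), Add(-4, Rational(19, 3))), -149) = Mul(Mul(Rational(19, 3), Rational(7, 3)), -149) = Mul(Rational(133, 9), -149) = Rational(-19817, 9)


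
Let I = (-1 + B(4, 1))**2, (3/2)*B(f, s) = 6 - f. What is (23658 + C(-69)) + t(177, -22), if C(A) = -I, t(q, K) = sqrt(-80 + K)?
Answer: 212921/9 + I*sqrt(102) ≈ 23658.0 + 10.1*I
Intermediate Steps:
B(f, s) = 4 - 2*f/3 (B(f, s) = 2*(6 - f)/3 = 4 - 2*f/3)
I = 1/9 (I = (-1 + (4 - 2/3*4))**2 = (-1 + (4 - 8/3))**2 = (-1 + 4/3)**2 = (1/3)**2 = 1/9 ≈ 0.11111)
C(A) = -1/9 (C(A) = -1*1/9 = -1/9)
(23658 + C(-69)) + t(177, -22) = (23658 - 1/9) + sqrt(-80 - 22) = 212921/9 + sqrt(-102) = 212921/9 + I*sqrt(102)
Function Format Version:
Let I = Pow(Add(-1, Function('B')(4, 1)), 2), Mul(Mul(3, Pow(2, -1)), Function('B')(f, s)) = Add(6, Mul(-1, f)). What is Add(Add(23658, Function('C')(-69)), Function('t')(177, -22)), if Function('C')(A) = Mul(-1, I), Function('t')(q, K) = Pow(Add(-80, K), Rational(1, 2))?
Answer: Add(Rational(212921, 9), Mul(I, Pow(102, Rational(1, 2)))) ≈ Add(23658., Mul(10.100, I))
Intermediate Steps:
Function('B')(f, s) = Add(4, Mul(Rational(-2, 3), f)) (Function('B')(f, s) = Mul(Rational(2, 3), Add(6, Mul(-1, f))) = Add(4, Mul(Rational(-2, 3), f)))
I = Rational(1, 9) (I = Pow(Add(-1, Add(4, Mul(Rational(-2, 3), 4))), 2) = Pow(Add(-1, Add(4, Rational(-8, 3))), 2) = Pow(Add(-1, Rational(4, 3)), 2) = Pow(Rational(1, 3), 2) = Rational(1, 9) ≈ 0.11111)
Function('C')(A) = Rational(-1, 9) (Function('C')(A) = Mul(-1, Rational(1, 9)) = Rational(-1, 9))
Add(Add(23658, Function('C')(-69)), Function('t')(177, -22)) = Add(Add(23658, Rational(-1, 9)), Pow(Add(-80, -22), Rational(1, 2))) = Add(Rational(212921, 9), Pow(-102, Rational(1, 2))) = Add(Rational(212921, 9), Mul(I, Pow(102, Rational(1, 2))))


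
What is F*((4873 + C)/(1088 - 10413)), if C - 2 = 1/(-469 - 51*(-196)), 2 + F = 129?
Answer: -5898404002/88839275 ≈ -66.394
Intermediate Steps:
F = 127 (F = -2 + 129 = 127)
C = 19055/9527 (C = 2 + 1/(-469 - 51*(-196)) = 2 + 1/(-469 + 9996) = 2 + 1/9527 = 19055/9527 ≈ 2.0001)
F*((4873 + C)/(1088 - 10413)) = 127*((4873 + 19055/9527)/(1088 - 10413)) = 127*((46444126/9527)/(-9325)) = 127*((46444126/9527)*(-1/9325)) = 127*(-46444126/88839275) = -5898404002/88839275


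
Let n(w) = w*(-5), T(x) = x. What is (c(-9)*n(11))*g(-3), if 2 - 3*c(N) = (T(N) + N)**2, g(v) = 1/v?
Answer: -17710/9 ≈ -1967.8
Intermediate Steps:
n(w) = -5*w
c(N) = 2/3 - 4*N**2/3 (c(N) = 2/3 - (N + N)**2/3 = 2/3 - 4*N**2/3)
(c(-9)*n(11))*g(-3) = ((2/3 - 4/3*(-9)**2)*(-5*11))/(-3) = ((2/3 - 4/3*81)*(-55))*(-1/3) = ((2/3 - 108)*(-55))*(-1/3) = -322/3*(-55)*(-1/3) = (17710/3)*(-1/3) = -17710/9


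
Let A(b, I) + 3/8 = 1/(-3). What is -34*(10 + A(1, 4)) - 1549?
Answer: -22379/12 ≈ -1864.9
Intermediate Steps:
A(b, I) = -17/24 (A(b, I) = -3/8 + 1/(-3) = -3/8 - 1/3 = -17/24)
-34*(10 + A(1, 4)) - 1549 = -34*(10 - 17/24) - 1549 = -34*223/24 - 1549 = -3791/12 - 1549 = -22379/12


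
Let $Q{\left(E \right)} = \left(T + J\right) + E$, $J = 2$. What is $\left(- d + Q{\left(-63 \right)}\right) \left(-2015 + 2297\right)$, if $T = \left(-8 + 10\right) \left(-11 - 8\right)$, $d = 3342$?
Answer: $-970362$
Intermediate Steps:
$T = -38$ ($T = 2 \left(-19\right) = -38$)
$Q{\left(E \right)} = -36 + E$ ($Q{\left(E \right)} = \left(-38 + 2\right) + E = -36 + E$)
$\left(- d + Q{\left(-63 \right)}\right) \left(-2015 + 2297\right) = \left(\left(-1\right) 3342 - 99\right) \left(-2015 + 2297\right) = \left(-3342 - 99\right) 282 = \left(-3441\right) 282 = -970362$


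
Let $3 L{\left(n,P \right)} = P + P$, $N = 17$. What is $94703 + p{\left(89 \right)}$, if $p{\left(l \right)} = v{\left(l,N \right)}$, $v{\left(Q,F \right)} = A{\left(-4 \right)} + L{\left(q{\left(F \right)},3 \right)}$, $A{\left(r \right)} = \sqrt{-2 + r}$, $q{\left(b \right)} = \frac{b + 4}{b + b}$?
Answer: $94705 + i \sqrt{6} \approx 94705.0 + 2.4495 i$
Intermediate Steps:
$q{\left(b \right)} = \frac{4 + b}{2 b}$
$L{\left(n,P \right)} = \frac{2 P}{3}$ ($L{\left(n,P \right)} = \frac{P + P}{3} = \frac{2 P}{3}$)
$v{\left(Q,F \right)} = 2 + i \sqrt{6}$ ($v{\left(Q,F \right)} = \sqrt{-2 - 4} + \frac{2}{3} \cdot 3 = \sqrt{-6} + 2 = i \sqrt{6} + 2 = 2 + i \sqrt{6}$)
$p{\left(l \right)} = 2 + i \sqrt{6}$
$94703 + p{\left(89 \right)} = 94703 + \left(2 + i \sqrt{6}\right) = 94705 + i \sqrt{6}$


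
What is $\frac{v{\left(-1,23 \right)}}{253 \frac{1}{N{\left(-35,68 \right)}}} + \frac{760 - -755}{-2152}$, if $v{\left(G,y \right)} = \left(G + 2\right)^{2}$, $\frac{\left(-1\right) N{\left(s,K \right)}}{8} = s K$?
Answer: $\frac{40590785}{544456} \approx 74.553$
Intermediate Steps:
$N{\left(s,K \right)} = - 8 K s$ ($N{\left(s,K \right)} = - 8 s K = - 8 K s$)
$v{\left(G,y \right)} = \left(2 + G\right)^{2}$
$\frac{v{\left(-1,23 \right)}}{253 \frac{1}{N{\left(-35,68 \right)}}} + \frac{760 - -755}{-2152} = \frac{\left(2 - 1\right)^{2}}{253 \frac{1}{\left(-8\right) 68 \left(-35\right)}} + \frac{760 - -755}{-2152} = \frac{1^{2}}{253 \cdot \frac{1}{19040}} + \left(760 + 755\right) \left(- \frac{1}{2152}\right) = 1 \frac{1}{253 \cdot \frac{1}{19040}} + 1515 \left(- \frac{1}{2152}\right) = 1 \frac{1}{\frac{253}{19040}} - \frac{1515}{2152} = 1 \cdot \frac{19040}{253} - \frac{1515}{2152} = \frac{19040}{253} - \frac{1515}{2152} = \frac{40590785}{544456}$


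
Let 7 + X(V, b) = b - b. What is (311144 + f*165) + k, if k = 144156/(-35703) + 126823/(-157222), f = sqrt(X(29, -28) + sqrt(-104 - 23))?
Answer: 582172169949101/1871099022 + 165*sqrt(-7 + I*sqrt(127)) ≈ 3.1143e+5 + 525.24*I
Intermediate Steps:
X(V, b) = -7 (X(V, b) = -7 + (b - b) = -7 + 0 = -7)
f = sqrt(-7 + I*sqrt(127)) (f = sqrt(-7 + sqrt(-104 - 23)) = sqrt(-7 + sqrt(-127)) = sqrt(-7 + I*sqrt(127)) ≈ 1.7701 + 3.1833*I)
k = -9064152067/1871099022 (k = 144156*(-1/35703) + 126823*(-1/157222) = -48052/11901 - 126823/157222 = -9064152067/1871099022 ≈ -4.8443)
(311144 + f*165) + k = (311144 + sqrt(-7 + I*sqrt(127))*165) - 9064152067/1871099022 = (311144 + 165*sqrt(-7 + I*sqrt(127))) - 9064152067/1871099022 = 582172169949101/1871099022 + 165*sqrt(-7 + I*sqrt(127))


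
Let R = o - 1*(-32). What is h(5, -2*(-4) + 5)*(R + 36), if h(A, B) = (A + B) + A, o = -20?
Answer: 1104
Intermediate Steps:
h(A, B) = B + 2*A
R = 12 (R = -20 - 1*(-32) = -20 + 32 = 12)
h(5, -2*(-4) + 5)*(R + 36) = ((-2*(-4) + 5) + 2*5)*(12 + 36) = ((8 + 5) + 10)*48 = (13 + 10)*48 = 23*48 = 1104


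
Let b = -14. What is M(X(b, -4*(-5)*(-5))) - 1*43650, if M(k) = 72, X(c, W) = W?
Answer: -43578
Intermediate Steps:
M(X(b, -4*(-5)*(-5))) - 1*43650 = 72 - 1*43650 = 72 - 43650 = -43578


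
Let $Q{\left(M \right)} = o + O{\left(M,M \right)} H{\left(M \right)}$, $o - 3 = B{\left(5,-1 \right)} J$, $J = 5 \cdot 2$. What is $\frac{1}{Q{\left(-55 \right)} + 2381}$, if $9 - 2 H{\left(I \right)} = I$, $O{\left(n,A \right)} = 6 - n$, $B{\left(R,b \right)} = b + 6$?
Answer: $\frac{1}{4386} \approx 0.000228$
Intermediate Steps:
$J = 10$
$B{\left(R,b \right)} = 6 + b$
$H{\left(I \right)} = \frac{9}{2} - \frac{I}{2}$
$o = 53$ ($o = 3 + \left(6 - 1\right) 10 = 3 + 5 \cdot 10 = 3 + 50 = 53$)
$Q{\left(M \right)} = 53 + \left(6 - M\right) \left(\frac{9}{2} - \frac{M}{2}\right)$
$\frac{1}{Q{\left(-55 \right)} + 2381} = \frac{1}{\left(53 + \frac{\left(-9 - 55\right) \left(-6 - 55\right)}{2}\right) + 2381} = \frac{1}{\left(53 + \frac{1}{2} \left(-64\right) \left(-61\right)\right) + 2381} = \frac{1}{\left(53 + 1952\right) + 2381} = \frac{1}{2005 + 2381} = \frac{1}{4386}$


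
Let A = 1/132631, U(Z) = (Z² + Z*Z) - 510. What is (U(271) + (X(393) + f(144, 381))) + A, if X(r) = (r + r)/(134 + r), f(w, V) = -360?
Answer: 10205837408937/69896537 ≈ 1.4601e+5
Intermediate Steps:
U(Z) = -510 + 2*Z² (U(Z) = (Z² + Z²) - 510 = 2*Z² - 510 = -510 + 2*Z²)
A = 1/132631 ≈ 7.5397e-6
X(r) = 2*r/(134 + r) (X(r) = (2*r)/(134 + r) = 2*r/(134 + r))
(U(271) + (X(393) + f(144, 381))) + A = ((-510 + 2*271²) + (2*393/(134 + 393) - 360)) + 1/132631 = ((-510 + 2*73441) + (2*393/527 - 360)) + 1/132631 = ((-510 + 146882) + (2*393*(1/527) - 360)) + 1/132631 = (146372 + (786/527 - 360)) + 1/132631 = (146372 - 188934/527) + 1/132631 = 76949110/527 + 1/132631 = 10205837408937/69896537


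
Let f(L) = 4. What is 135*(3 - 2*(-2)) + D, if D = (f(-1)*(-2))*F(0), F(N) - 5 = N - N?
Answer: 905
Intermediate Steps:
F(N) = 5 (F(N) = 5 + (N - N) = 5 + 0 = 5)
D = -40 (D = (4*(-2))*5 = -8*5 = -40)
135*(3 - 2*(-2)) + D = 135*(3 - 2*(-2)) - 40 = 135*(3 + 4) - 40 = 135*7 - 40 = 945 - 40 = 905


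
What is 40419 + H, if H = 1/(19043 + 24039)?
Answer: 1741331359/43082 ≈ 40419.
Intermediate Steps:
H = 1/43082 ≈ 2.3212e-5
40419 + H = 40419 + 1/43082 = 1741331359/43082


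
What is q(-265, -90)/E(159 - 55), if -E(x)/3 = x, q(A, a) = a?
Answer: 15/52 ≈ 0.28846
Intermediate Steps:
E(x) = -3*x
q(-265, -90)/E(159 - 55) = -90*(-1/(3*(159 - 55))) = -90/((-3*104)) = -90/(-312) = -90*(-1/312) = 15/52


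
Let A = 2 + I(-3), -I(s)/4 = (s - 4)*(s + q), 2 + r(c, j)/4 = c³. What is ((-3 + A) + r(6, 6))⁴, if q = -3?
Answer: 222754736961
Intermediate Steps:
r(c, j) = -8 + 4*c³
I(s) = -4*(-4 + s)*(-3 + s) (I(s) = -4*(s - 4)*(s - 3) = -4*(-4 + s)*(-3 + s))
A = -166 (A = 2 + (-48 - 4*(-3)² + 28*(-3)) = 2 + (-48 - 4*9 - 84) = 2 + (-48 - 36 - 84) = 2 - 168 = -166)
((-3 + A) + r(6, 6))⁴ = ((-3 - 166) + (-8 + 4*6³))⁴ = (-169 + (-8 + 4*216))⁴ = (-169 + (-8 + 864))⁴ = (-169 + 856)⁴ = 687⁴ = 222754736961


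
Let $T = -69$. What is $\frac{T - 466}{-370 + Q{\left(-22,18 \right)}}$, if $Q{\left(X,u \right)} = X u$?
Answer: $\frac{535}{766} \approx 0.69843$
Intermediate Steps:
$\frac{T - 466}{-370 + Q{\left(-22,18 \right)}} = \frac{-69 - 466}{-370 - 396} = - \frac{535}{-370 - 396} = - \frac{535}{-766} = \left(-535\right) \left(- \frac{1}{766}\right) = \frac{535}{766}$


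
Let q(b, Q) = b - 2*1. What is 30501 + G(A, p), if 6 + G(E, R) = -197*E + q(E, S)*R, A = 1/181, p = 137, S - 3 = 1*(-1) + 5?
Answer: 5469941/181 ≈ 30221.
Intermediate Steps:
S = 7 (S = 3 + (1*(-1) + 5) = 3 + (-1 + 5) = 3 + 4 = 7)
q(b, Q) = -2 + b (q(b, Q) = b - 2 = -2 + b)
A = 1/181 ≈ 0.0055249
G(E, R) = -6 - 197*E + R*(-2 + E) (G(E, R) = -6 + (-197*E + (-2 + E)*R) = -6 + (-197*E + R*(-2 + E)) = -6 - 197*E + R*(-2 + E))
30501 + G(A, p) = 30501 + (-6 - 197*1/181 + 137*(-2 + 1/181)) = 30501 + (-6 - 197/181 + 137*(-361/181)) = 30501 + (-6 - 197/181 - 49457/181) = 30501 - 50740/181 = 5469941/181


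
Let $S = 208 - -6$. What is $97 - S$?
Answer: $-117$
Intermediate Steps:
$S = 214$ ($S = 208 + 6 = 214$)
$97 - S = 97 - 214 = -117$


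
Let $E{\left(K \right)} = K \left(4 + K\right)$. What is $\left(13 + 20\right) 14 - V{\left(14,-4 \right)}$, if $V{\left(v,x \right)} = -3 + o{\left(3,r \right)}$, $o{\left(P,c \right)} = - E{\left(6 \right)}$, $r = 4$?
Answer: $525$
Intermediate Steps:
$o{\left(P,c \right)} = -60$ ($o{\left(P,c \right)} = - 6 \left(4 + 6\right) = - 6 \cdot 10 = \left(-1\right) 60 = -60$)
$V{\left(v,x \right)} = -63$ ($V{\left(v,x \right)} = -3 - 60 = -63$)
$\left(13 + 20\right) 14 - V{\left(14,-4 \right)} = \left(13 + 20\right) 14 - -63 = 33 \cdot 14 + 63 = 462 + 63 = 525$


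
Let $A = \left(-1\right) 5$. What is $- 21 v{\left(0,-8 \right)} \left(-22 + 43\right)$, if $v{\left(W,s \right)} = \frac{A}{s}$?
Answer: $- \frac{2205}{8} \approx -275.63$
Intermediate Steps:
$A = -5$
$v{\left(W,s \right)} = - \frac{5}{s}$
$- 21 v{\left(0,-8 \right)} \left(-22 + 43\right) = - 21 \left(- \frac{5}{-8}\right) \left(-22 + 43\right) = - 21 \left(\left(-5\right) \left(- \frac{1}{8}\right)\right) 21 = \left(-21\right) \frac{5}{8} \cdot 21 = \left(- \frac{105}{8}\right) 21 = - \frac{2205}{8}$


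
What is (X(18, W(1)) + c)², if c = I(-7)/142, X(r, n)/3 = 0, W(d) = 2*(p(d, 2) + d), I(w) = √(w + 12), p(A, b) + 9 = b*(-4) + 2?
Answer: 5/20164 ≈ 0.00024797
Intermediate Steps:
p(A, b) = -7 - 4*b (p(A, b) = -9 + (b*(-4) + 2) = -9 + (-4*b + 2) = -9 + (2 - 4*b) = -7 - 4*b)
I(w) = √(12 + w)
W(d) = -30 + 2*d (W(d) = 2*((-7 - 4*2) + d) = 2*((-7 - 8) + d) = 2*(-15 + d) = -30 + 2*d)
X(r, n) = 0 (X(r, n) = 3*0 = 0)
c = √5/142 (c = √(12 - 7)/142 = √5*(1/142) = √5/142 ≈ 0.015747)
(X(18, W(1)) + c)² = (0 + √5/142)² = (√5/142)² = 5/20164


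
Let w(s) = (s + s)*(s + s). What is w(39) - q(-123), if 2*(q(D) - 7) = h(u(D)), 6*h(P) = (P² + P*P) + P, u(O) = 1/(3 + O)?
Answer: 525052859/86400 ≈ 6077.0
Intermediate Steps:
h(P) = P²/3 + P/6 (h(P) = ((P² + P*P) + P)/6 = ((P² + P²) + P)/6 = (2*P² + P)/6 = (P + 2*P²)/6 = P²/3 + P/6)
q(D) = 7 + (1 + 2/(3 + D))/(12*(3 + D)) (q(D) = 7 + ((1 + 2/(3 + D))/(6*(3 + D)))/2 = 7 + (1 + 2/(3 + D))/(12*(3 + D)))
w(s) = 4*s² (w(s) = (2*s)*(2*s) = 4*s²)
w(39) - q(-123) = 4*39² - (5 - 123 + 84*(3 - 123)²)/(12*(3 - 123)²) = 4*1521 - (5 - 123 + 84*(-120)²)/(12*(-120)²) = 6084 - (5 - 123 + 84*14400)/(12*14400) = 6084 - (5 - 123 + 1209600)/(12*14400) = 6084 - 1209482/(12*14400) = 6084 - 1*604741/86400 = 6084 - 604741/86400 = 525052859/86400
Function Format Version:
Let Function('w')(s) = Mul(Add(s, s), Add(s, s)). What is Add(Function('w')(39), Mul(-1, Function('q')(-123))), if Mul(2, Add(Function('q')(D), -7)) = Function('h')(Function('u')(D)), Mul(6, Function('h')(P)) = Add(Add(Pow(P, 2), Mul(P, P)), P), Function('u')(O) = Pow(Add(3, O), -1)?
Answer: Rational(525052859, 86400) ≈ 6077.0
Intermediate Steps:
Function('h')(P) = Add(Mul(Rational(1, 3), Pow(P, 2)), Mul(Rational(1, 6), P)) (Function('h')(P) = Mul(Rational(1, 6), Add(Add(Pow(P, 2), Mul(P, P)), P)) = Mul(Rational(1, 6), Add(Add(Pow(P, 2), Pow(P, 2)), P)) = Mul(Rational(1, 6), Add(Mul(2, Pow(P, 2)), P)) = Mul(Rational(1, 6), Add(P, Mul(2, Pow(P, 2)))) = Add(Mul(Rational(1, 3), Pow(P, 2)), Mul(Rational(1, 6), P)))
Function('q')(D) = Add(7, Mul(Rational(1, 12), Pow(Add(3, D), -1), Add(1, Mul(2, Pow(Add(3, D), -1))))) (Function('q')(D) = Add(7, Mul(Rational(1, 2), Mul(Rational(1, 6), Pow(Add(3, D), -1), Add(1, Mul(2, Pow(Add(3, D), -1)))))) = Add(7, Mul(Rational(1, 12), Pow(Add(3, D), -1), Add(1, Mul(2, Pow(Add(3, D), -1))))))
Function('w')(s) = Mul(4, Pow(s, 2)) (Function('w')(s) = Mul(Mul(2, s), Mul(2, s)) = Mul(4, Pow(s, 2)))
Add(Function('w')(39), Mul(-1, Function('q')(-123))) = Add(Mul(4, Pow(39, 2)), Mul(-1, Mul(Rational(1, 12), Pow(Add(3, -123), -2), Add(5, -123, Mul(84, Pow(Add(3, -123), 2)))))) = Add(Mul(4, 1521), Mul(-1, Mul(Rational(1, 12), Pow(-120, -2), Add(5, -123, Mul(84, Pow(-120, 2)))))) = Add(6084, Mul(-1, Mul(Rational(1, 12), Rational(1, 14400), Add(5, -123, Mul(84, 14400))))) = Add(6084, Mul(-1, Mul(Rational(1, 12), Rational(1, 14400), Add(5, -123, 1209600)))) = Add(6084, Mul(-1, Mul(Rational(1, 12), Rational(1, 14400), 1209482))) = Add(6084, Mul(-1, Rational(604741, 86400))) = Add(6084, Rational(-604741, 86400)) = Rational(525052859, 86400)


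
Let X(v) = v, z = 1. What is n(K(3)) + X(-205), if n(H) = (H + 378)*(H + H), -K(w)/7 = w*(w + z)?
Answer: -49597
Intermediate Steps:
K(w) = -7*w*(1 + w) (K(w) = -7*w*(w + 1) = -7*w*(1 + w))
n(H) = 2*H*(378 + H) (n(H) = (378 + H)*(2*H) = 2*H*(378 + H))
n(K(3)) + X(-205) = 2*(-7*3*(1 + 3))*(378 - 7*3*(1 + 3)) - 205 = 2*(-7*3*4)*(378 - 7*3*4) - 205 = 2*(-84)*(378 - 84) - 205 = 2*(-84)*294 - 205 = -49392 - 205 = -49597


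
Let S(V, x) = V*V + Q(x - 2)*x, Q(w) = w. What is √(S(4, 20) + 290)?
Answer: 3*√74 ≈ 25.807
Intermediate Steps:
S(V, x) = V² + x*(-2 + x) (S(V, x) = V*V + (x - 2)*x = V² + (-2 + x)*x = V² + x*(-2 + x))
√(S(4, 20) + 290) = √((4² + 20*(-2 + 20)) + 290) = √((16 + 20*18) + 290) = √((16 + 360) + 290) = √(376 + 290) = √666 = 3*√74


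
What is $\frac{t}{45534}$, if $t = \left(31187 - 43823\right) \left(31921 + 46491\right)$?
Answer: $- \frac{165135672}{7589} \approx -21760.0$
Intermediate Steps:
$t = -990814032$ ($t = \left(-12636\right) 78412 = -990814032$)
$\frac{t}{45534} = - \frac{990814032}{45534} = \left(-990814032\right) \frac{1}{45534} = - \frac{165135672}{7589}$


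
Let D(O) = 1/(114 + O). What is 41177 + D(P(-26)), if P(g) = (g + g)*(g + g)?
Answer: 116036787/2818 ≈ 41177.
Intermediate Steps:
P(g) = 4*g² (P(g) = (2*g)*(2*g) = 4*g²)
41177 + D(P(-26)) = 41177 + 1/(114 + 4*(-26)²) = 41177 + 1/(114 + 4*676) = 41177 + 1/(114 + 2704) = 41177 + 1/2818 = 116036787/2818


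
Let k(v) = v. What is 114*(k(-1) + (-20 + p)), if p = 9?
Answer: -1368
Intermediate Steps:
114*(k(-1) + (-20 + p)) = 114*(-1 + (-20 + 9)) = 114*(-1 - 11) = 114*(-12) = -1368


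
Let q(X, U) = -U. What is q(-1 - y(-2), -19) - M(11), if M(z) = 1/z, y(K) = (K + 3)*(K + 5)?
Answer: 208/11 ≈ 18.909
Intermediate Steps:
y(K) = (3 + K)*(5 + K)
q(-1 - y(-2), -19) - M(11) = -1*(-19) - 1/11 = 19 - 1*1/11 = 19 - 1/11 = 208/11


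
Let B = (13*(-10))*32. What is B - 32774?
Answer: -36934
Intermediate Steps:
B = -4160 (B = -130*32 = -4160)
B - 32774 = -4160 - 32774 = -36934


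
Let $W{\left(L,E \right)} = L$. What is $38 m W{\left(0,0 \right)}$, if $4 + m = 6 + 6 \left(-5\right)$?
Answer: $0$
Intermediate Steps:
$m = -28$ ($m = -4 + \left(6 + 6 \left(-5\right)\right) = -4 + \left(6 - 30\right) = -4 - 24 = -28$)
$38 m W{\left(0,0 \right)} = 38 \left(-28\right) 0 = \left(-1064\right) 0 = 0$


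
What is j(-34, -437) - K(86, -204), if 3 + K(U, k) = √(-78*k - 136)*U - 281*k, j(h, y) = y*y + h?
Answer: 133614 - 344*√986 ≈ 1.2281e+5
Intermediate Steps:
j(h, y) = h + y² (j(h, y) = y² + h = h + y²)
K(U, k) = -3 - 281*k + U*√(-136 - 78*k) (K(U, k) = -3 + (√(-78*k - 136)*U - 281*k) = -3 + (√(-136 - 78*k)*U - 281*k) = -3 + (U*√(-136 - 78*k) - 281*k) = -3 + (-281*k + U*√(-136 - 78*k)) = -3 - 281*k + U*√(-136 - 78*k))
j(-34, -437) - K(86, -204) = (-34 + (-437)²) - (-3 - 281*(-204) + 86*√(-136 - 78*(-204))) = (-34 + 190969) - (-3 + 57324 + 86*√(-136 + 15912)) = 190935 - (-3 + 57324 + 86*√15776) = 190935 - (-3 + 57324 + 86*(4*√986)) = 190935 - (-3 + 57324 + 344*√986) = 190935 - (57321 + 344*√986) = 190935 + (-57321 - 344*√986) = 133614 - 344*√986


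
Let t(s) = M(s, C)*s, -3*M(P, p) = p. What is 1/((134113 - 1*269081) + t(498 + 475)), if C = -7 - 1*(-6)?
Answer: -3/403931 ≈ -7.4270e-6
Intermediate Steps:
C = -1 (C = -7 + 6 = -1)
M(P, p) = -p/3
t(s) = s/3 (t(s) = (-⅓*(-1))*s = s/3)
1/((134113 - 1*269081) + t(498 + 475)) = 1/((134113 - 1*269081) + (498 + 475)/3) = 1/((134113 - 269081) + (⅓)*973) = 1/(-134968 + 973/3) = 1/(-403931/3) = -3/403931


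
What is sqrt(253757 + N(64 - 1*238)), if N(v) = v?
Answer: sqrt(253583) ≈ 503.57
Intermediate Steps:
sqrt(253757 + N(64 - 1*238)) = sqrt(253757 + (64 - 1*238)) = sqrt(253757 + (64 - 238)) = sqrt(253757 - 174) = sqrt(253583)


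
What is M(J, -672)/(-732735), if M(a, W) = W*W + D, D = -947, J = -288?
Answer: -450637/732735 ≈ -0.61501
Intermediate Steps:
M(a, W) = -947 + W² (M(a, W) = W*W - 947 = W² - 947 = -947 + W²)
M(J, -672)/(-732735) = (-947 + (-672)²)/(-732735) = (-947 + 451584)*(-1/732735) = 450637*(-1/732735) = -450637/732735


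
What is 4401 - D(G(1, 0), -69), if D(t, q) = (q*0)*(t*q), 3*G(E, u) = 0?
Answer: 4401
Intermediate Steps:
G(E, u) = 0 (G(E, u) = (⅓)*0 = 0)
D(t, q) = 0 (D(t, q) = 0*(q*t) = 0)
4401 - D(G(1, 0), -69) = 4401 - 1*0 = 4401 + 0 = 4401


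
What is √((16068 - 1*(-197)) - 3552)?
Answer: √12713 ≈ 112.75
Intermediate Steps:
√((16068 - 1*(-197)) - 3552) = √((16068 + 197) - 3552) = √(16265 - 3552) = √12713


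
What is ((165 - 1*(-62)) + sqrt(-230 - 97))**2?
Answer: (227 + I*sqrt(327))**2 ≈ 51202.0 + 8209.8*I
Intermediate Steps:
((165 - 1*(-62)) + sqrt(-230 - 97))**2 = ((165 + 62) + sqrt(-327))**2 = (227 + I*sqrt(327))**2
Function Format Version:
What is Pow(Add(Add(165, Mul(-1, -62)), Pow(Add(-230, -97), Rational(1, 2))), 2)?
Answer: Pow(Add(227, Mul(I, Pow(327, Rational(1, 2)))), 2) ≈ Add(51202., Mul(8209.8, I))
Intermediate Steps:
Pow(Add(Add(165, Mul(-1, -62)), Pow(Add(-230, -97), Rational(1, 2))), 2) = Pow(Add(Add(165, 62), Pow(-327, Rational(1, 2))), 2) = Pow(Add(227, Mul(I, Pow(327, Rational(1, 2)))), 2)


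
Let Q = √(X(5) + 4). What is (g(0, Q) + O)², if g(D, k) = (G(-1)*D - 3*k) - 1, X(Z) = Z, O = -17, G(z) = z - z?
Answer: 729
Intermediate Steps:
G(z) = 0
Q = 3 (Q = √(5 + 4) = √9 = 3)
g(D, k) = -1 - 3*k (g(D, k) = (0*D - 3*k) - 1 = (0 - 3*k) - 1 = -3*k - 1 = -1 - 3*k)
(g(0, Q) + O)² = ((-1 - 3*3) - 17)² = ((-1 - 9) - 17)² = (-10 - 17)² = (-27)² = 729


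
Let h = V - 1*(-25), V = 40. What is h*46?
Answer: 2990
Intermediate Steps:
h = 65 (h = 40 - 1*(-25) = 40 + 25 = 65)
h*46 = 65*46 = 2990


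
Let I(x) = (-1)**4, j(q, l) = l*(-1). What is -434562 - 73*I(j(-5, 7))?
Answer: -434635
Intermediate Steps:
j(q, l) = -l
I(x) = 1
-434562 - 73*I(j(-5, 7)) = -434562 - 73*1 = -434562 - 73 = -434635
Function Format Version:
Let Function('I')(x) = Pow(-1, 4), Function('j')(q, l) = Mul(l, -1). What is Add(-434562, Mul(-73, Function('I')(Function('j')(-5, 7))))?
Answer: -434635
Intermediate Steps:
Function('j')(q, l) = Mul(-1, l)
Function('I')(x) = 1
Add(-434562, Mul(-73, Function('I')(Function('j')(-5, 7)))) = Add(-434562, Mul(-73, 1)) = Add(-434562, -73) = -434635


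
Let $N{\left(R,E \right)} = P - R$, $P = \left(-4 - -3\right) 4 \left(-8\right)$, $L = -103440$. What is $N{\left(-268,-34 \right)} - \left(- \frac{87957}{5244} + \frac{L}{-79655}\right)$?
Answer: $\frac{8785134765}{27847388} \approx 315.47$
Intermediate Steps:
$P = 32$ ($P = \left(-4 + 3\right) 4 \left(-8\right) = \left(-1\right) 4 \left(-8\right) = \left(-4\right) \left(-8\right) = 32$)
$N{\left(R,E \right)} = 32 - R$
$N{\left(-268,-34 \right)} - \left(- \frac{87957}{5244} + \frac{L}{-79655}\right) = \left(32 - -268\right) - \left(- \frac{87957}{5244} - \frac{103440}{-79655}\right) = \left(32 + 268\right) - \left(\left(-87957\right) \frac{1}{5244} - - \frac{20688}{15931}\right) = 300 - \left(- \frac{29319}{1748} + \frac{20688}{15931}\right) = 300 - - \frac{430918365}{27847388} = 300 + \frac{430918365}{27847388} = \frac{8785134765}{27847388}$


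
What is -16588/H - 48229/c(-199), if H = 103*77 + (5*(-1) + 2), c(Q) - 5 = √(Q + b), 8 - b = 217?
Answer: (-8294*√102 + 95610613*I)/(1982*(-5*I + 2*√102)) ≈ -559.01 + 2249.8*I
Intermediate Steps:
b = -209 (b = 8 - 1*217 = 8 - 217 = -209)
c(Q) = 5 + √(-209 + Q) (c(Q) = 5 + √(Q - 209) = 5 + √(-209 + Q))
H = 7928 (H = 7931 + (-5 + 2) = 7931 - 3 = 7928)
-16588/H - 48229/c(-199) = -16588/7928 - 48229/(5 + √(-209 - 199)) = -16588*1/7928 - 48229/(5 + √(-408)) = -4147/1982 - 48229/(5 + 2*I*√102)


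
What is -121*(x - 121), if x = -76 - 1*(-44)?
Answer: 18513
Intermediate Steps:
x = -32 (x = -76 + 44 = -32)
-121*(x - 121) = -121*(-32 - 121) = -121*(-153) = 18513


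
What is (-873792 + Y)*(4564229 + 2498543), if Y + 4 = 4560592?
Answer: 26038999558512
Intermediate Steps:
Y = 4560588 (Y = -4 + 4560592 = 4560588)
(-873792 + Y)*(4564229 + 2498543) = (-873792 + 4560588)*(4564229 + 2498543) = 3686796*7062772 = 26038999558512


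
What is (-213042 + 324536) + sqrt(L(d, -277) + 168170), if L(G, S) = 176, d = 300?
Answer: 111494 + sqrt(168346) ≈ 1.1190e+5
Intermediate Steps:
(-213042 + 324536) + sqrt(L(d, -277) + 168170) = (-213042 + 324536) + sqrt(176 + 168170) = 111494 + sqrt(168346)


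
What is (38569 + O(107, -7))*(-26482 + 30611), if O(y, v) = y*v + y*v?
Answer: 153066159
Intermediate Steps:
O(y, v) = 2*v*y (O(y, v) = v*y + v*y = 2*v*y)
(38569 + O(107, -7))*(-26482 + 30611) = (38569 + 2*(-7)*107)*(-26482 + 30611) = (38569 - 1498)*4129 = 37071*4129 = 153066159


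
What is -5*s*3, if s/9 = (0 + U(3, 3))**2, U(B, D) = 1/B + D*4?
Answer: -20535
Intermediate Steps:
U(B, D) = 1/B + 4*D
s = 1369 (s = 9*(0 + (1/3 + 4*3))**2 = 9*(0 + (1/3 + 12))**2 = 9*(0 + 37/3)**2 = 9*(37/3)**2 = 9*(1369/9) = 1369)
-5*s*3 = -5*1369*3 = -6845*3 = -20535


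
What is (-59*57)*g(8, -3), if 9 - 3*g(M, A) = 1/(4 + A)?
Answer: -8968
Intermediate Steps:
g(M, A) = 3 - 1/(3*(4 + A))
(-59*57)*g(8, -3) = (-59*57)*((35 + 9*(-3))/(3*(4 - 3))) = -1121*(35 - 27)/1 = -1121*8 = -3363*8/3 = -8968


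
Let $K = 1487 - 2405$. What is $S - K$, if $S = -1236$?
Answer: $-318$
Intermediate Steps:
$K = -918$ ($K = 1487 - 2405 = -918$)
$S - K = -1236 - -918 = -1236 + 918 = -318$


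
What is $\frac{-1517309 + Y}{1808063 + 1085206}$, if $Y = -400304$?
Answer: $- \frac{1917613}{2893269} \approx -0.66278$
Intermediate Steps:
$\frac{-1517309 + Y}{1808063 + 1085206} = \frac{-1517309 - 400304}{1808063 + 1085206} = - \frac{1917613}{2893269}$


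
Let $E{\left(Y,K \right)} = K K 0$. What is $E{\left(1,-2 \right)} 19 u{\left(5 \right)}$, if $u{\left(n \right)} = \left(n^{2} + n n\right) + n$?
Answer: $0$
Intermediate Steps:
$E{\left(Y,K \right)} = 0$ ($E{\left(Y,K \right)} = K^{2} \cdot 0 = 0$)
$u{\left(n \right)} = n + 2 n^{2}$ ($u{\left(n \right)} = \left(n^{2} + n^{2}\right) + n = 2 n^{2} + n = n + 2 n^{2}$)
$E{\left(1,-2 \right)} 19 u{\left(5 \right)} = 0 \cdot 19 \cdot 5 \left(1 + 2 \cdot 5\right) = 0 \cdot 5 \left(1 + 10\right) = 0 \cdot 5 \cdot 11 = 0 \cdot 55 = 0$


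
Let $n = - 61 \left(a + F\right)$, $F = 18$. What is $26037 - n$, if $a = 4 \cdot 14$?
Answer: $30551$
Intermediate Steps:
$a = 56$
$n = -4514$ ($n = - 61 \left(56 + 18\right) = \left(-61\right) 74 = -4514$)
$26037 - n = 26037 - -4514 = 26037 + 4514 = 30551$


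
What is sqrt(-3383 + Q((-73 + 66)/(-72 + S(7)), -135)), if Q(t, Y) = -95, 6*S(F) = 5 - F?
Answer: I*sqrt(3478) ≈ 58.975*I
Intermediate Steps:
S(F) = 5/6 - F/6 (S(F) = (5 - F)/6 = 5/6 - F/6)
sqrt(-3383 + Q((-73 + 66)/(-72 + S(7)), -135)) = sqrt(-3383 - 95) = sqrt(-3478) = I*sqrt(3478)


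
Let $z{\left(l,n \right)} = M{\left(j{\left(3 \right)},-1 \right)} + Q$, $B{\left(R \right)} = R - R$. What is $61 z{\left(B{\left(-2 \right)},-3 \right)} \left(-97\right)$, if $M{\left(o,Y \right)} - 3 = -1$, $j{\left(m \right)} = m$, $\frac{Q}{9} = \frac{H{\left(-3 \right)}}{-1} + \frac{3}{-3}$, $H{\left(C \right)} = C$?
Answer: $-118340$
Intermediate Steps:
$Q = 18$ ($Q = 9 \left(- \frac{3}{-1} + \frac{3}{-3}\right) = 9 \left(\left(-3\right) \left(-1\right) + 3 \left(- \frac{1}{3}\right)\right) = 9 \left(3 - 1\right) = 9 \cdot 2 = 18$)
$B{\left(R \right)} = 0$
$M{\left(o,Y \right)} = 2$ ($M{\left(o,Y \right)} = 3 - 1 = 2$)
$z{\left(l,n \right)} = 20$ ($z{\left(l,n \right)} = 2 + 18 = 20$)
$61 z{\left(B{\left(-2 \right)},-3 \right)} \left(-97\right) = 61 \cdot 20 \left(-97\right) = 1220 \left(-97\right) = -118340$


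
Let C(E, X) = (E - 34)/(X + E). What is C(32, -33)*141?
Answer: 282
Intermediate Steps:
C(E, X) = (-34 + E)/(E + X)
C(32, -33)*141 = ((-34 + 32)/(32 - 33))*141 = (-2/(-1))*141 = -1*(-2)*141 = 2*141 = 282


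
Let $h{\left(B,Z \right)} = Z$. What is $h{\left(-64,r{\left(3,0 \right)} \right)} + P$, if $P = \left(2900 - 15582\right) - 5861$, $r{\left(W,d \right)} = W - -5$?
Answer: $-18535$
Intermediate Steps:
$r{\left(W,d \right)} = 5 + W$ ($r{\left(W,d \right)} = W + 5 = 5 + W$)
$P = -18543$ ($P = -12682 - 5861 = -18543$)
$h{\left(-64,r{\left(3,0 \right)} \right)} + P = \left(5 + 3\right) - 18543 = 8 - 18543 = -18535$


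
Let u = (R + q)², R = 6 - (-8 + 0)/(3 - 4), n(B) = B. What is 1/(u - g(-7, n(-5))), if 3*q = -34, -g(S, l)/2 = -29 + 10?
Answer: 9/1258 ≈ 0.0071542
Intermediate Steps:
g(S, l) = 38 (g(S, l) = -2*(-29 + 10) = -2*(-19) = 38)
q = -34/3 (q = (⅓)*(-34) = -34/3 ≈ -11.333)
R = -2 (R = 6 - (-8)/(-1) = 6 - (-8)*(-1) = 6 - 1*8 = 6 - 8 = -2)
u = 1600/9 (u = (-2 - 34/3)² = (-40/3)² = 1600/9 ≈ 177.78)
1/(u - g(-7, n(-5))) = 1/(1600/9 - 1*38) = 1/(1600/9 - 38) = 1/(1258/9) = 9/1258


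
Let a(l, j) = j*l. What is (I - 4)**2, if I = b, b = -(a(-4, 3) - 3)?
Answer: 121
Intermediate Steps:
b = 15 (b = -(3*(-4) - 3) = -(-12 - 3) = -1*(-15) = 15)
I = 15
(I - 4)**2 = (15 - 4)**2 = 11**2 = 121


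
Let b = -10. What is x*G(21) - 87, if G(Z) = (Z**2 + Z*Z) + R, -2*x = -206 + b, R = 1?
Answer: 95277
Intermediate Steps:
x = 108 (x = -(-206 - 10)/2 = -1/2*(-216) = 108)
G(Z) = 1 + 2*Z**2 (G(Z) = (Z**2 + Z*Z) + 1 = (Z**2 + Z**2) + 1 = 2*Z**2 + 1 = 1 + 2*Z**2)
x*G(21) - 87 = 108*(1 + 2*21**2) - 87 = 108*(1 + 2*441) - 87 = 108*(1 + 882) - 87 = 108*883 - 87 = 95364 - 87 = 95277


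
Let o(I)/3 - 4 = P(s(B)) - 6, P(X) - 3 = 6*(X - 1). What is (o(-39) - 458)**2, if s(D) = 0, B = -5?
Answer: 223729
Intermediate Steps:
P(X) = -3 + 6*X (P(X) = 3 + 6*(X - 1) = 3 + 6*(-1 + X) = 3 + (-6 + 6*X) = -3 + 6*X)
o(I) = -15 (o(I) = 12 + 3*((-3 + 6*0) - 6) = 12 + 3*((-3 + 0) - 6) = 12 + 3*(-3 - 6) = 12 + 3*(-9) = 12 - 27 = -15)
(o(-39) - 458)**2 = (-15 - 458)**2 = (-473)**2 = 223729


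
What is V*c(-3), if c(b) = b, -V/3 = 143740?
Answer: 1293660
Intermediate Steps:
V = -431220 (V = -3*143740 = -431220)
V*c(-3) = -431220*(-3) = 1293660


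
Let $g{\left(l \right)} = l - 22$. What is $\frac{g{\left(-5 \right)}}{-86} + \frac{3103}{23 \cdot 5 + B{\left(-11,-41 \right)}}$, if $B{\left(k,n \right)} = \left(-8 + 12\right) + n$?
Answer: $\frac{67241}{1677} \approx 40.096$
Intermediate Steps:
$B{\left(k,n \right)} = 4 + n$
$g{\left(l \right)} = -22 + l$
$\frac{g{\left(-5 \right)}}{-86} + \frac{3103}{23 \cdot 5 + B{\left(-11,-41 \right)}} = \frac{-22 - 5}{-86} + \frac{3103}{23 \cdot 5 + \left(4 - 41\right)} = \left(-27\right) \left(- \frac{1}{86}\right) + \frac{3103}{115 - 37} = \frac{27}{86} + \frac{3103}{78} = \frac{67241}{1677}$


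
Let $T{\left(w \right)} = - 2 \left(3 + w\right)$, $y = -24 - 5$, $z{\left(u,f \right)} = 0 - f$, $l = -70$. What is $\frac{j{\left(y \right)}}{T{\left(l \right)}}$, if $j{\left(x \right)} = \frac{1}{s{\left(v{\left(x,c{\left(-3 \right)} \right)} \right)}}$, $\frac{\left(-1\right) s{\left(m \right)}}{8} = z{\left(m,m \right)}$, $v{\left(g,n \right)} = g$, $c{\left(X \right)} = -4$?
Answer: $- \frac{1}{31088} \approx -3.2167 \cdot 10^{-5}$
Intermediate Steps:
$z{\left(u,f \right)} = - f$
$s{\left(m \right)} = 8 m$ ($s{\left(m \right)} = - 8 \left(- m\right) = 8 m$)
$y = -29$ ($y = -24 - 5 = -29$)
$j{\left(x \right)} = \frac{1}{8 x}$
$T{\left(w \right)} = -6 - 2 w$
$\frac{j{\left(y \right)}}{T{\left(l \right)}} = \frac{\frac{1}{8} \frac{1}{-29}}{-6 - -140} = \frac{\frac{1}{8} \left(- \frac{1}{29}\right)}{-6 + 140} = - \frac{1}{232 \cdot 134} = \left(- \frac{1}{232}\right) \frac{1}{134} = - \frac{1}{31088}$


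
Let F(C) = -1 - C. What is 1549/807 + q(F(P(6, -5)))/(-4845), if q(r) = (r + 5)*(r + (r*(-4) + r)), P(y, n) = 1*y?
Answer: 836389/434435 ≈ 1.9252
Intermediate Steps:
P(y, n) = y
q(r) = -2*r*(5 + r) (q(r) = (5 + r)*(r + (-4*r + r)) = (5 + r)*(r - 3*r) = (5 + r)*(-2*r) = -2*r*(5 + r))
1549/807 + q(F(P(6, -5)))/(-4845) = 1549/807 - 2*(-1 - 1*6)*(5 + (-1 - 1*6))/(-4845) = 1549*(1/807) - 2*(-1 - 6)*(5 + (-1 - 6))*(-1/4845) = 1549/807 - 2*(-7)*(5 - 7)*(-1/4845) = 1549/807 - 2*(-7)*(-2)*(-1/4845) = 1549/807 - 28*(-1/4845) = 1549/807 + 28/4845 = 836389/434435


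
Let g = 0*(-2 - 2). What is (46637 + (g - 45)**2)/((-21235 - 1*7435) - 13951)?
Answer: -48662/42621 ≈ -1.1417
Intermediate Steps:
g = 0 (g = 0*(-4) = 0)
(46637 + (g - 45)**2)/((-21235 - 1*7435) - 13951) = (46637 + (0 - 45)**2)/((-21235 - 1*7435) - 13951) = (46637 + (-45)**2)/((-21235 - 7435) - 13951) = (46637 + 2025)/(-28670 - 13951) = 48662/(-42621) = 48662*(-1/42621) = -48662/42621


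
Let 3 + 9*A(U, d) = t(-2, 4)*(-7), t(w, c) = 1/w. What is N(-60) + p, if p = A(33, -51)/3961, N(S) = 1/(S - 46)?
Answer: -17798/1889397 ≈ -0.0094199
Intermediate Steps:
A(U, d) = 1/18 (A(U, d) = -⅓ + (-7/(-2))/9 = -⅓ + (-½*(-7))/9 = -⅓ + (⅑)*(7/2) = -⅓ + 7/18 = 1/18)
N(S) = 1/(-46 + S)
p = 1/71298 (p = (1/18)/3961 = (1/18)*(1/3961) = 1/71298 ≈ 1.4026e-5)
N(-60) + p = 1/(-46 - 60) + 1/71298 = 1/(-106) + 1/71298 = -1/106 + 1/71298 = -17798/1889397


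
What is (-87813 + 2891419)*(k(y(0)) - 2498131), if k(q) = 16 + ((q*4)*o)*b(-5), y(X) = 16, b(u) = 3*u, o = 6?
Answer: -7019878973250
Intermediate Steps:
k(q) = 16 - 360*q (k(q) = 16 + ((q*4)*6)*(3*(-5)) = 16 + ((4*q)*6)*(-15) = 16 + (24*q)*(-15) = 16 - 360*q)
(-87813 + 2891419)*(k(y(0)) - 2498131) = (-87813 + 2891419)*((16 - 360*16) - 2498131) = 2803606*((16 - 5760) - 2498131) = 2803606*(-5744 - 2498131) = 2803606*(-2503875) = -7019878973250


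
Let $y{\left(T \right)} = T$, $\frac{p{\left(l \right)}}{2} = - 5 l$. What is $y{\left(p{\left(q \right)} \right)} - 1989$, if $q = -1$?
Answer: $-1979$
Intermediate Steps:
$p{\left(l \right)} = - 10 l$ ($p{\left(l \right)} = 2 \left(- 5 l\right) = - 10 l$)
$y{\left(p{\left(q \right)} \right)} - 1989 = \left(-10\right) \left(-1\right) - 1989 = 10 - 1989 = -1979$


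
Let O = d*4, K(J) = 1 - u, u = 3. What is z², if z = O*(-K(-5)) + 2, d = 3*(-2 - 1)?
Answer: 4900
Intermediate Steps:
K(J) = -2 (K(J) = 1 - 1*3 = 1 - 3 = -2)
d = -9 (d = 3*(-3) = -9)
O = -36 (O = -9*4 = -36)
z = -70 (z = -(-36)*(-2) + 2 = -36*2 + 2 = -72 + 2 = -70)
z² = (-70)² = 4900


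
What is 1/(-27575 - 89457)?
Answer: -1/117032 ≈ -8.5447e-6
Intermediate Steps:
1/(-27575 - 89457) = 1/(-117032) = -1/117032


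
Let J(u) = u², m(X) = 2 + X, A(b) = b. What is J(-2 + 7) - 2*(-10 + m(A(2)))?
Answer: 37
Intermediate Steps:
J(-2 + 7) - 2*(-10 + m(A(2))) = (-2 + 7)² - 2*(-10 + (2 + 2)) = 5² - 2*(-10 + 4) = 25 - 2*(-6) = 25 - 1*(-12) = 25 + 12 = 37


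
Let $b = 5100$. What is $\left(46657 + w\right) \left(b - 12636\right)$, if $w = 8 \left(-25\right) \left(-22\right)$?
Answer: $-384765552$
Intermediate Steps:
$w = 4400$ ($w = \left(-200\right) \left(-22\right) = 4400$)
$\left(46657 + w\right) \left(b - 12636\right) = \left(46657 + 4400\right) \left(5100 - 12636\right) = 51057 \left(5100 - 12636\right) = 51057 \left(-7536\right) = -384765552$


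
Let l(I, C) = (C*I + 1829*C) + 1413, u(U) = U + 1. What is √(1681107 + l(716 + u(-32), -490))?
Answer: 2*√112665 ≈ 671.31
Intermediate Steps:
u(U) = 1 + U
l(I, C) = 1413 + 1829*C + C*I (l(I, C) = (1829*C + C*I) + 1413 = 1413 + 1829*C + C*I)
√(1681107 + l(716 + u(-32), -490)) = √(1681107 + (1413 + 1829*(-490) - 490*(716 + (1 - 32)))) = √(1681107 + (1413 - 896210 - 490*(716 - 31))) = √(1681107 + (1413 - 896210 - 490*685)) = √(1681107 + (1413 - 896210 - 335650)) = √(1681107 - 1230447) = √450660 = 2*√112665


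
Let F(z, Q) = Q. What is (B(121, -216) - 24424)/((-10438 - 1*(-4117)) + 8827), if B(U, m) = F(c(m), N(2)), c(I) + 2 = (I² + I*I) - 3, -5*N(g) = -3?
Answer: -122117/12530 ≈ -9.7460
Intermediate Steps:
N(g) = ⅗ (N(g) = -⅕*(-3) = ⅗)
c(I) = -5 + 2*I² (c(I) = -2 + ((I² + I*I) - 3) = -2 + ((I² + I²) - 3) = -2 + (2*I² - 3) = -2 + (-3 + 2*I²) = -5 + 2*I²)
B(U, m) = ⅗
(B(121, -216) - 24424)/((-10438 - 1*(-4117)) + 8827) = (⅗ - 24424)/((-10438 - 1*(-4117)) + 8827) = -122117/(5*((-10438 + 4117) + 8827)) = -122117/(5*(-6321 + 8827)) = -122117/5/2506 = -122117/5*1/2506 = -122117/12530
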